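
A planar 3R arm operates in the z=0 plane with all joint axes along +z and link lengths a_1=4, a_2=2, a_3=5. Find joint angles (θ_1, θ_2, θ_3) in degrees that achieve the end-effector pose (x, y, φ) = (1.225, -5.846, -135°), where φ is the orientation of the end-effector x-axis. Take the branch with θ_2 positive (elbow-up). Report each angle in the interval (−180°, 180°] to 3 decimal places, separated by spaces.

wrist centre = target − a_3·(cos φ, sin φ) = (4.7605, -2.3105)
cos θ_2 = (28.0009−4²−2²)/(2·4·2) = 0.5001; θ_2 = 59.9961° (elbow-up)
β = atan2(-2.3105,4.7605) = -25.8890°; ψ = atan2(1.7320,5.0001) = 19.1055°
θ_1 = β − ψ = -44.9945°
θ_3 = φ − θ_1 − θ_2 = -150.0016° (wrapped to (-180°,180°])

-44.995 59.996 -150.002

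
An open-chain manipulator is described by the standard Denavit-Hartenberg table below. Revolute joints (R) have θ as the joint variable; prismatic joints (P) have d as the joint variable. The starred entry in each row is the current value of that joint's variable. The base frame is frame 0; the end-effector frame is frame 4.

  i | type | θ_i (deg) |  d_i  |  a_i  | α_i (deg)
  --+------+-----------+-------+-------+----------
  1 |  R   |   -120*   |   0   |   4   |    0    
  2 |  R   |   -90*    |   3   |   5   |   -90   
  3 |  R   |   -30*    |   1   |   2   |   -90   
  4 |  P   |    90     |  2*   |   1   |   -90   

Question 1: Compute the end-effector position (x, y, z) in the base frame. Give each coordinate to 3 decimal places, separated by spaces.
after link 1: o_1 = (-2.0000, -3.4641, 0.0000)
after link 2: o_2 = (-6.3301, -0.9641, 3.0000)
after link 3: o_3 = (-8.3301, -0.9641, 4.0000)
after link 4: o_4 = (-8.6962, 0.4019, 2.2679)

-8.696 0.402 2.268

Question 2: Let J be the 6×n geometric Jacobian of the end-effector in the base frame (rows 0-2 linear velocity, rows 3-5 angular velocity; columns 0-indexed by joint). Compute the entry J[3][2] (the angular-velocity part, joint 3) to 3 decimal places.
axis z_2 = (-0.5000,-0.8660,0.0000); lever o_n−o_2 = (-2.3660,1.3660,-0.7321)
cross product → J_v[:, 2] = (0.6340,-0.3660,-2.7321)
J_ω[:, 2] = z_2
entry J[3][2] = -0.5000

-0.500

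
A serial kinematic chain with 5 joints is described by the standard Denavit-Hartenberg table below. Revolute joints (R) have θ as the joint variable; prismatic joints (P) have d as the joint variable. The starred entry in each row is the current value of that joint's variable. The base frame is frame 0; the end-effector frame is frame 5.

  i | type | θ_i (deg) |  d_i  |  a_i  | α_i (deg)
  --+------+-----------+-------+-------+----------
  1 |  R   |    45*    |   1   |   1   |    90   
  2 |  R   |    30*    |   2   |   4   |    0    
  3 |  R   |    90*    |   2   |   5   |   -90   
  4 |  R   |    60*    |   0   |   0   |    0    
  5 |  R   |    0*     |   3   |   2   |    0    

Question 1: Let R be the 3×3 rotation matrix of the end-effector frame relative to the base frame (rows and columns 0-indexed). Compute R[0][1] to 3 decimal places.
End-effector y-axis (col 1 of R) = (-0.0474,0.6597,-0.7500)
R[0][1] = -0.0474

-0.047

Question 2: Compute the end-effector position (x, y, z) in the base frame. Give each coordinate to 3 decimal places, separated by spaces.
0.802 -2.406 6.696

after link 1: o_1 = (0.7071, 0.7071, 1.0000)
after link 2: o_2 = (4.5708, 1.7424, 3.0000)
after link 3: o_3 = (4.2173, -1.4396, 7.3301)
after link 4: o_4 = (4.2173, -1.4396, 7.3301)
after link 5: o_5 = (0.8018, -2.4055, 6.6962)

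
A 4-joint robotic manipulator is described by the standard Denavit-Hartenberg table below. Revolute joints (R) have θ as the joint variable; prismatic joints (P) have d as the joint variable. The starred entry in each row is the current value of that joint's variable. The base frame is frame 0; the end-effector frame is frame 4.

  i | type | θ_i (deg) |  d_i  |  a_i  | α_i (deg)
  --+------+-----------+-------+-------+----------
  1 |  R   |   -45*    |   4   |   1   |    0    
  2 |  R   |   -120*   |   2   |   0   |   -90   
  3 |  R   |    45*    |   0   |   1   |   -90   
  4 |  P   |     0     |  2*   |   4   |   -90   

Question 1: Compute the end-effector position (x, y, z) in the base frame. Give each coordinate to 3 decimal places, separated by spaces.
after link 1: o_1 = (0.7071, -0.7071, 4.0000)
after link 2: o_2 = (0.7071, -0.7071, 6.0000)
after link 3: o_3 = (0.0241, -0.8901, 5.2929)
after link 4: o_4 = (-1.3419, -1.2561, 1.0503)

-1.342 -1.256 1.050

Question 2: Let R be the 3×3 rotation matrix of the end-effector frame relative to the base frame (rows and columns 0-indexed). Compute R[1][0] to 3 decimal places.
End-effector x-axis (col 0 of R) = (-0.6830,-0.1830,-0.7071)
R[1][0] = -0.1830

-0.183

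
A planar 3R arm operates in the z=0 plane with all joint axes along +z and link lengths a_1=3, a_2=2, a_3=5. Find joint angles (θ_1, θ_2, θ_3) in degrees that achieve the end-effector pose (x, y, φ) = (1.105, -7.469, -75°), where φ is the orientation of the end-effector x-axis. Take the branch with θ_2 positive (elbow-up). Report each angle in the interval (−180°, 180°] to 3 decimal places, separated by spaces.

wrist centre = target − a_3·(cos φ, sin φ) = (-0.1891, -2.6394)
cos θ_2 = (7.0020−3²−2²)/(2·3·2) = -0.4998; θ_2 = 119.9888° (elbow-up)
β = atan2(-2.6394,-0.1891) = -94.0979°; ψ = atan2(1.7322,2.0003) = 40.8918°
θ_1 = β − ψ = -134.9897°
θ_3 = φ − θ_1 − θ_2 = -59.9991° (wrapped to (-180°,180°])

-134.990 119.989 -59.999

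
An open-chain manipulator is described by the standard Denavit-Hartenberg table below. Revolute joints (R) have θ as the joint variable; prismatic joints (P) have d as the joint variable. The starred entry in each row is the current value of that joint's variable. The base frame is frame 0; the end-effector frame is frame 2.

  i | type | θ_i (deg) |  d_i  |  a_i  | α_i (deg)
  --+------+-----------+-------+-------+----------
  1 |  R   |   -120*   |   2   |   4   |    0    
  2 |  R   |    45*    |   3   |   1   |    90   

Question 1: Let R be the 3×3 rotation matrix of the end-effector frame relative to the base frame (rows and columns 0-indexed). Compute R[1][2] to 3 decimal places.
-0.259

End-effector z-axis (col 2 of R) = (-0.9659,-0.2588,0.0000)
R[1][2] = -0.2588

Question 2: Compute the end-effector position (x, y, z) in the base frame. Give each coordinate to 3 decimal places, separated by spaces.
after link 1: o_1 = (-2.0000, -3.4641, 2.0000)
after link 2: o_2 = (-1.7412, -4.4300, 5.0000)

-1.741 -4.430 5.000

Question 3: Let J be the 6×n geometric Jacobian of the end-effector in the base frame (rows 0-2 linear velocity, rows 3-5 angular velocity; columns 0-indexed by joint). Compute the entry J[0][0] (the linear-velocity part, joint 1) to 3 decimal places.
axis z_0 = ẑ; lever o_n−o_0 = (-1.7412,-4.4300,5.0000)
cross product → J_v[:, 0] = (4.4300,-1.7412,0.0000)
J_ω[:, 0] = z_0
entry J[0][0] = 4.4300

4.430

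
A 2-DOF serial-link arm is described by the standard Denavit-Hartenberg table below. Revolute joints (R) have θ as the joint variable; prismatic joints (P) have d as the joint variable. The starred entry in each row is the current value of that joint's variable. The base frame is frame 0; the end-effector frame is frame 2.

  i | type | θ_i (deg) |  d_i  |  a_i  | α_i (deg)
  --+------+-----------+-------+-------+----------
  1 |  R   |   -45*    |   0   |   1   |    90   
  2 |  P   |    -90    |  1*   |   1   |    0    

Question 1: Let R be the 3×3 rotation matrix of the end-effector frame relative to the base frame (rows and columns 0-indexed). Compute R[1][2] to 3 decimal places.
End-effector z-axis (col 2 of R) = (-0.7071,-0.7071,0.0000)
R[1][2] = -0.7071

-0.707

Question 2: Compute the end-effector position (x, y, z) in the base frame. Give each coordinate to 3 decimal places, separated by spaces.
0.000 -1.414 -1.000

after link 1: o_1 = (0.7071, -0.7071, 0.0000)
after link 2: o_2 = (0.0000, -1.4142, -1.0000)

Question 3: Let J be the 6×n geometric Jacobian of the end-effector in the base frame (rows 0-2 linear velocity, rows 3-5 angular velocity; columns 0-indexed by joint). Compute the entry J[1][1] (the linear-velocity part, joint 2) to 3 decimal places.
-0.707

prismatic axis z_1 = (-0.7071,-0.7071,0.0000)
J_v[:, 1] = z_1; J_ω[:, 1] = (0,0,0)
entry J[1][1] = -0.7071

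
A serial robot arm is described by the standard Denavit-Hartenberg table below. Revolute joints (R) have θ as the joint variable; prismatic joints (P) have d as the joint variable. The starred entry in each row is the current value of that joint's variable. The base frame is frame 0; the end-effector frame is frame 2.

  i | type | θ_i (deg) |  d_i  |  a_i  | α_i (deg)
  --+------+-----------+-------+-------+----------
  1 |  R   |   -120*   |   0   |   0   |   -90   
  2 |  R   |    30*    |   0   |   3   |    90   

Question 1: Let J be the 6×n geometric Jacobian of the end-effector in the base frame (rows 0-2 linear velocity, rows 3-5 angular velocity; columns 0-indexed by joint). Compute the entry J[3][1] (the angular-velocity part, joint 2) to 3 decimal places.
axis z_1 = (0.8660,-0.5000,0.0000); lever o_n−o_1 = (-1.2990,-2.2500,-1.5000)
cross product → J_v[:, 1] = (0.7500,1.2990,-2.5981)
J_ω[:, 1] = z_1
entry J[3][1] = 0.8660

0.866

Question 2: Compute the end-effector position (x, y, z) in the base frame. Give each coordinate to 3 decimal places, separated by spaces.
after link 1: o_1 = (0.0000, 0.0000, 0.0000)
after link 2: o_2 = (-1.2990, -2.2500, -1.5000)

-1.299 -2.250 -1.500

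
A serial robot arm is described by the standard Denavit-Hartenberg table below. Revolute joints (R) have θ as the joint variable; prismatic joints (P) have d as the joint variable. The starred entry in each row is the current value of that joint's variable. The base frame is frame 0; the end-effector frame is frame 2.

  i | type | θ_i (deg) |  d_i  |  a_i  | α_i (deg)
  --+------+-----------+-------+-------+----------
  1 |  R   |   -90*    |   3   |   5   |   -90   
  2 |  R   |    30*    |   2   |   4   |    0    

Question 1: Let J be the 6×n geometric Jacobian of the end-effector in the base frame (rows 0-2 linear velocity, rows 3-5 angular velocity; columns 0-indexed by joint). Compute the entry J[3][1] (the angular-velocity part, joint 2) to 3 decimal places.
axis z_1 = (1.0000,0.0000,0.0000); lever o_n−o_1 = (2.0000,-3.4641,-2.0000)
cross product → J_v[:, 1] = (0.0000,2.0000,-3.4641)
J_ω[:, 1] = z_1
entry J[3][1] = 1.0000

1.000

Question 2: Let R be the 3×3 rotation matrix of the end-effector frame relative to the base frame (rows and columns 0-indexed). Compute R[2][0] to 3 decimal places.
End-effector x-axis (col 0 of R) = (0.0000,-0.8660,-0.5000)
R[2][0] = -0.5000

-0.500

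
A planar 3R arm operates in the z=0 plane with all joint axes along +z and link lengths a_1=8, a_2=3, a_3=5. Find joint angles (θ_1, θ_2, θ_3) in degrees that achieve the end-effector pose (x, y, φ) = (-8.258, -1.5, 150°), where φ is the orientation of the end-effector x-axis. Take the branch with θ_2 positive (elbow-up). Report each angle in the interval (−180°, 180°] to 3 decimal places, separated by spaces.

-149.995 150.006 149.989

wrist centre = target − a_3·(cos φ, sin φ) = (-3.9279, -4.0000)
cos θ_2 = (31.4282−8²−3²)/(2·8·3) = -0.8661; θ_2 = 150.0062° (elbow-up)
β = atan2(-4.0000,-3.9279) = -134.4787°; ψ = atan2(1.4997,5.4018) = 15.5165°
θ_1 = β − ψ = -149.9953°
θ_3 = φ − θ_1 − θ_2 = 149.9891° (wrapped to (-180°,180°])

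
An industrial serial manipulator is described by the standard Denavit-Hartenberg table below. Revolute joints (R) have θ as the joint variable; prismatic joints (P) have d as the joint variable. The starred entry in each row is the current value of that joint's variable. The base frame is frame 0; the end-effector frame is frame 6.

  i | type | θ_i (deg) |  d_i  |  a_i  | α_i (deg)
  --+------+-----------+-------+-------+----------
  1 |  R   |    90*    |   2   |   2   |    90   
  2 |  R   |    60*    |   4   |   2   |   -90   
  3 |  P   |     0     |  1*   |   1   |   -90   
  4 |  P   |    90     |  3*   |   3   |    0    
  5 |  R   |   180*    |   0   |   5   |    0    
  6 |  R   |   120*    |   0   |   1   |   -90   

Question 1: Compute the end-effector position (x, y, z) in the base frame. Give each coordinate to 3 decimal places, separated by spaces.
1.000 1.768 6.598

after link 1: o_1 = (0.0000, 2.0000, 2.0000)
after link 2: o_2 = (4.0000, 3.0000, 3.7321)
after link 3: o_3 = (4.0000, 2.6340, 5.0981)
after link 4: o_4 = (1.0000, 5.2321, 3.5981)
after link 5: o_5 = (1.0000, 0.9019, 6.0981)
after link 6: o_6 = (1.0000, 1.7679, 6.5981)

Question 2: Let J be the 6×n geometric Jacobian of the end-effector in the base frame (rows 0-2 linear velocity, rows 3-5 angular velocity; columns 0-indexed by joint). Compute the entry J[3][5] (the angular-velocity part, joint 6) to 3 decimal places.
axis z_5 = (-1.0000,-0.0000,0.0000); lever o_n−o_5 = (0.0000,0.8660,0.5000)
cross product → J_v[:, 5] = (-0.0000,0.5000,-0.8660)
J_ω[:, 5] = z_5
entry J[3][5] = -1.0000

-1.000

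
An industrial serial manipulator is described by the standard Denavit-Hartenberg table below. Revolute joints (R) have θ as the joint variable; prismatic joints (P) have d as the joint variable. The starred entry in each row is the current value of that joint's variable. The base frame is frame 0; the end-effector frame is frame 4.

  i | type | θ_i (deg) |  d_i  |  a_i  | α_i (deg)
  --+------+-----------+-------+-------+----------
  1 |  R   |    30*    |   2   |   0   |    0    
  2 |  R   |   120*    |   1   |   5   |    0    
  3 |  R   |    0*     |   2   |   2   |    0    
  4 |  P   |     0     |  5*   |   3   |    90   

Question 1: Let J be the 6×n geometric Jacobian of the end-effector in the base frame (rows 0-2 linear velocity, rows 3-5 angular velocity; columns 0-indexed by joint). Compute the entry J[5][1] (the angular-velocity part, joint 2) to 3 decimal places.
axis z_1 = (0.0000,0.0000,1.0000); lever o_n−o_1 = (-8.6603,5.0000,8.0000)
cross product → J_v[:, 1] = (-5.0000,-8.6603,0.0000)
J_ω[:, 1] = z_1
entry J[5][1] = 1.0000

1.000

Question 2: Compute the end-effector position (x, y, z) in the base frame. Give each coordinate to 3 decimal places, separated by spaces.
after link 1: o_1 = (0.0000, 0.0000, 2.0000)
after link 2: o_2 = (-4.3301, 2.5000, 3.0000)
after link 3: o_3 = (-6.0622, 3.5000, 5.0000)
after link 4: o_4 = (-8.6603, 5.0000, 10.0000)

-8.660 5.000 10.000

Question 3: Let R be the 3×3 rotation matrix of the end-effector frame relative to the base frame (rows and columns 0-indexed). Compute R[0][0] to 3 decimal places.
End-effector x-axis (col 0 of R) = (-0.8660,0.5000,0.0000)
R[0][0] = -0.8660

-0.866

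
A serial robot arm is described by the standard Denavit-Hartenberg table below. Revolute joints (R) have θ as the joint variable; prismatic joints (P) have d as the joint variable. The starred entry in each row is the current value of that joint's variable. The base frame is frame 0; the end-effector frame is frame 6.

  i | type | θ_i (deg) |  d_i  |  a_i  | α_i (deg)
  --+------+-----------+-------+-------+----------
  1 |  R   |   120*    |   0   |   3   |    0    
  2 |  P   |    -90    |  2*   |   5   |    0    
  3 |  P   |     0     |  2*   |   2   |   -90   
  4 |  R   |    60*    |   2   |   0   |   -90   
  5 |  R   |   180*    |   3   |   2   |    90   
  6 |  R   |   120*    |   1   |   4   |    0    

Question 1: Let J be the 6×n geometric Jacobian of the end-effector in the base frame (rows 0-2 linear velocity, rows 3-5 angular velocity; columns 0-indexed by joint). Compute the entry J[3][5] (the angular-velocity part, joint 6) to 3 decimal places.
0.500

axis z_5 = (0.5000,-0.8660,-0.0000); lever o_n−o_5 = (-1.2321,-1.8660,-3.4641)
cross product → J_v[:, 5] = (3.0000,1.7321,-2.0000)
J_ω[:, 5] = z_5
entry J[3][5] = 0.5000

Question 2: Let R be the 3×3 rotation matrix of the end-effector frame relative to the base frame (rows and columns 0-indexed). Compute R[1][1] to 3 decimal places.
End-effector y-axis (col 1 of R) = (0.7500,0.4330,-0.5000)
R[1][1] = 0.4330

0.433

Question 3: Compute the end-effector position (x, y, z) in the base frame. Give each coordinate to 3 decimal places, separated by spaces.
after link 1: o_1 = (-1.5000, 2.5981, 0.0000)
after link 2: o_2 = (2.8301, 5.0981, 2.0000)
after link 3: o_3 = (4.5622, 6.0981, 4.0000)
after link 4: o_4 = (3.5622, 7.8301, 4.0000)
after link 5: o_5 = (0.4462, 6.0311, 4.2321)
after link 6: o_6 = (-0.7859, 4.1651, 0.7679)

-0.786 4.165 0.768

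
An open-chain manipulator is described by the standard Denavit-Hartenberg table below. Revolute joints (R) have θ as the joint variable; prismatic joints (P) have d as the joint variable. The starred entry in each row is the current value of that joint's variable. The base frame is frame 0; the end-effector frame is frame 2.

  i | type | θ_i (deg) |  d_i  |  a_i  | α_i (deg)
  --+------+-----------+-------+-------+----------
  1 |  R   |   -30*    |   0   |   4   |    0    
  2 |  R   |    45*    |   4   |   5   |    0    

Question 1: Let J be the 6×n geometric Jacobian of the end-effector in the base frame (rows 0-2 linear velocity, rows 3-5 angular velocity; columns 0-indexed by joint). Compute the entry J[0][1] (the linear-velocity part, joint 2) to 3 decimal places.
-1.294

axis z_1 = (0.0000,0.0000,1.0000); lever o_n−o_1 = (4.8296,1.2941,4.0000)
cross product → J_v[:, 1] = (-1.2941,4.8296,0.0000)
J_ω[:, 1] = z_1
entry J[0][1] = -1.2941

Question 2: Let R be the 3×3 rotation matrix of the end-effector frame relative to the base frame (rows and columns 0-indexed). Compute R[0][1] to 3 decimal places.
-0.259

End-effector y-axis (col 1 of R) = (-0.2588,0.9659,0.0000)
R[0][1] = -0.2588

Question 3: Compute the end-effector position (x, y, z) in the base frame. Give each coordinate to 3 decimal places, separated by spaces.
8.294 -0.706 4.000

after link 1: o_1 = (3.4641, -2.0000, 0.0000)
after link 2: o_2 = (8.2937, -0.7059, 4.0000)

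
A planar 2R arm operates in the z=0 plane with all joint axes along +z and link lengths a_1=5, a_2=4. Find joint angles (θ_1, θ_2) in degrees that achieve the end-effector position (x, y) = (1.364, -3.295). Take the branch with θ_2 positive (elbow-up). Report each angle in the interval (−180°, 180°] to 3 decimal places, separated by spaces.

cos θ_2 = (12.7175−5²−4²)/(2·5·4) = -0.7071; θ_2 = 134.9964° (elbow-up)
β = atan2(-3.2950,1.3640) = -67.5124°; ψ = atan2(2.8286,2.1718) = 52.4836°
θ_1 = β − ψ = -119.9960°

-119.996 134.996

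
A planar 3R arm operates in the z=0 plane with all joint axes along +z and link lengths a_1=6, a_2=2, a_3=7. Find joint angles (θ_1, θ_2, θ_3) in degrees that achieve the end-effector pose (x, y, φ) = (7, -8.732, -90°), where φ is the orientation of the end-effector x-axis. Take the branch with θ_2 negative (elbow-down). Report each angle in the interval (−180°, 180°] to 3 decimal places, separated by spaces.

0.000 -60.000 -30.000

wrist centre = target − a_3·(cos φ, sin φ) = (7.0000, -1.7320)
cos θ_2 = (51.9998−6²−2²)/(2·6·2) = 0.5000; θ_2 = -60.0005° (elbow-down)
β = atan2(-1.7320,7.0000) = -13.8975°; ψ = atan2(-1.7321,7.0000) = -13.8980°
θ_1 = β − ψ = 0.0005°
θ_3 = φ − θ_1 − θ_2 = -30.0000° (wrapped to (-180°,180°])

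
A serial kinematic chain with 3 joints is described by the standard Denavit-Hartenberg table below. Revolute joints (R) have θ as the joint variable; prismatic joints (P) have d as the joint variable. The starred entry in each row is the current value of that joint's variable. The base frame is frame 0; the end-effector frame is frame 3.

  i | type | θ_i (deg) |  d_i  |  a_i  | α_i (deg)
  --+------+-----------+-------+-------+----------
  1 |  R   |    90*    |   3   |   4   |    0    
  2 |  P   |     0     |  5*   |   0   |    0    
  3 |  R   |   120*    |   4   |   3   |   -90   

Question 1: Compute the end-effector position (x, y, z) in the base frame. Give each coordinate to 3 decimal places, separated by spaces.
after link 1: o_1 = (0.0000, 4.0000, 3.0000)
after link 2: o_2 = (0.0000, 4.0000, 8.0000)
after link 3: o_3 = (-2.5981, 2.5000, 12.0000)

-2.598 2.500 12.000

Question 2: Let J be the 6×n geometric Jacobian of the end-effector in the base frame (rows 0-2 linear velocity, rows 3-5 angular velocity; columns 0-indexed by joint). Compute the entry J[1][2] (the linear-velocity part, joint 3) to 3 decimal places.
-2.598

axis z_2 = (0.0000,0.0000,1.0000); lever o_n−o_2 = (-2.5981,-1.5000,4.0000)
cross product → J_v[:, 2] = (1.5000,-2.5981,0.0000)
J_ω[:, 2] = z_2
entry J[1][2] = -2.5981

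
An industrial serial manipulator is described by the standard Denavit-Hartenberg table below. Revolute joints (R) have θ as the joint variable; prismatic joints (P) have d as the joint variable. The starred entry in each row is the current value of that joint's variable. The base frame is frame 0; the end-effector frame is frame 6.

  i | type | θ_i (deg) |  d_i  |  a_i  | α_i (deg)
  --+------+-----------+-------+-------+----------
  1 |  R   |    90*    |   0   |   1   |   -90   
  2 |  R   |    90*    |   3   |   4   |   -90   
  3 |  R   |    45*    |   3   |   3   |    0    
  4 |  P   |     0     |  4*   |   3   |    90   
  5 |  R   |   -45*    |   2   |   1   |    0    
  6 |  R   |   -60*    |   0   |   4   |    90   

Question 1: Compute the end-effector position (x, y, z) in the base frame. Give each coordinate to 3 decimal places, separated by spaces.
after link 1: o_1 = (0.0000, 1.0000, 0.0000)
after link 2: o_2 = (-3.0000, 1.0000, -4.0000)
after link 3: o_3 = (-0.8787, -2.0000, -6.1213)
after link 4: o_4 = (1.2426, -6.0000, -8.2426)
after link 5: o_5 = (0.3284, -5.2929, -10.1569)
after link 6: o_6 = (-0.4036, -1.4292, -9.4248)

-0.404 -1.429 -9.425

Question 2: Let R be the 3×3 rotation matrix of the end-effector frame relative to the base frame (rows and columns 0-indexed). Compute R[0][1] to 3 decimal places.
End-effector y-axis (col 1 of R) = (-0.7071,0.0000,-0.7071)
R[0][1] = -0.7071

-0.707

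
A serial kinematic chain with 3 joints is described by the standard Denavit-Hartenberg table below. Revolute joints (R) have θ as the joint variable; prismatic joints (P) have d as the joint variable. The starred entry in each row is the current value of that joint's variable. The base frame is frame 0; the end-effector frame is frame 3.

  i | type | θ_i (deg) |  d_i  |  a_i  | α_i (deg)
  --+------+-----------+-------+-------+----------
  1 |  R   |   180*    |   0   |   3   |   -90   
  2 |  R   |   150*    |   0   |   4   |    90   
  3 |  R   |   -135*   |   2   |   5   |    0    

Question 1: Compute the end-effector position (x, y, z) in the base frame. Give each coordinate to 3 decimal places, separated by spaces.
-3.598 3.536 -1.964

after link 1: o_1 = (-3.0000, 0.0000, 0.0000)
after link 2: o_2 = (0.4641, -0.0000, -2.0000)
after link 3: o_3 = (-3.5978, 3.5355, -1.9643)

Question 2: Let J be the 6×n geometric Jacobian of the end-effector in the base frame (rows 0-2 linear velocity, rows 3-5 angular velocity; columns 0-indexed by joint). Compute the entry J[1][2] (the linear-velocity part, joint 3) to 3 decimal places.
axis z_2 = (-0.5000,-0.0000,-0.8660); lever o_n−o_2 = (-4.0619,3.5355,0.0357)
cross product → J_v[:, 2] = (3.0619,3.5355,-1.7678)
J_ω[:, 2] = z_2
entry J[1][2] = 3.5355

3.536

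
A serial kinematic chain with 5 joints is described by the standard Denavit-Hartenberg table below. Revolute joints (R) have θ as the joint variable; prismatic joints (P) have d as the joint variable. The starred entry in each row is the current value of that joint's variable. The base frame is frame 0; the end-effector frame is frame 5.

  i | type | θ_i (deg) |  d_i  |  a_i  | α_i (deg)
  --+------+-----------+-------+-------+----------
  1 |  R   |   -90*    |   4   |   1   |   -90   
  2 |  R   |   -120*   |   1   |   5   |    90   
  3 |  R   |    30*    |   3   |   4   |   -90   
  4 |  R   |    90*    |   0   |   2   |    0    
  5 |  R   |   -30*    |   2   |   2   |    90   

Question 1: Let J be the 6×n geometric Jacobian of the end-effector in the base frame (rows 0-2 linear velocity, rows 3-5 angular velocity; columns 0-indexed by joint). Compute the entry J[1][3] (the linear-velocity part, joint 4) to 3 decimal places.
-2.482

axis z_3 = (0.8660,-0.2500,-0.4330); lever o_n−o_3 = (2.2321,-3.2990,1.7500)
cross product → J_v[:, 3] = (-1.8660,-2.4821,-2.2990)
J_ω[:, 3] = z_3
entry J[1][3] = -2.4821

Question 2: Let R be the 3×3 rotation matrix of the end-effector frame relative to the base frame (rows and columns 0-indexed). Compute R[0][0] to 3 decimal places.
0.250

End-effector x-axis (col 0 of R) = (0.2500,-0.5335,0.8080)
R[0][0] = 0.2500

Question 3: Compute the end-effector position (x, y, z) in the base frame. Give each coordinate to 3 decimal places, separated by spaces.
5.232 2.531 11.580

after link 1: o_1 = (0.0000, -1.0000, 4.0000)
after link 2: o_2 = (1.0000, 1.5000, 8.3301)
after link 3: o_3 = (3.0000, 5.8301, 9.8301)
after link 4: o_4 = (3.0000, 4.0981, 10.8301)
after link 5: o_5 = (5.2321, 2.5311, 11.5801)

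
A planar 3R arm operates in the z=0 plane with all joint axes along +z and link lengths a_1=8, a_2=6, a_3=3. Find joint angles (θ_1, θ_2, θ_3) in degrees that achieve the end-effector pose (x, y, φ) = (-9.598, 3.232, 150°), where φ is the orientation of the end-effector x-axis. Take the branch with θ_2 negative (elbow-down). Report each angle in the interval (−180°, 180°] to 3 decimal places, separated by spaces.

-147.795 -120.001 57.796

wrist centre = target − a_3·(cos φ, sin φ) = (-6.9999, 1.7320)
cos θ_2 = (51.9988−8²−6²)/(2·8·6) = -0.5000; θ_2 = -120.0009° (elbow-down)
β = atan2(1.7320,-6.9999) = 166.1024°; ψ = atan2(-5.1961,4.9999) = -46.1023°
θ_1 = β − ψ = 212.2047°
θ_3 = φ − θ_1 − θ_2 = 57.7962° (wrapped to (-180°,180°])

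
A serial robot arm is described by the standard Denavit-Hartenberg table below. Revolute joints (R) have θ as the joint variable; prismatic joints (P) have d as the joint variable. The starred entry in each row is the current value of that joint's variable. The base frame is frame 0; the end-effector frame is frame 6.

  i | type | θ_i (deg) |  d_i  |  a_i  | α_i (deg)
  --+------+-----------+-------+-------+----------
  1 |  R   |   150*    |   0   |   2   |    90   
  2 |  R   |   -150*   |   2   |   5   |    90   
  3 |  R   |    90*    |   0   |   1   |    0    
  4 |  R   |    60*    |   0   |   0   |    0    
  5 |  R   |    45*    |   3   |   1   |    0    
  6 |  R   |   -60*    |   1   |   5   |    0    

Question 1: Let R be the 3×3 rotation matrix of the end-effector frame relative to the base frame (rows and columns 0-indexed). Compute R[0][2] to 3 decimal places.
0.433

End-effector z-axis (col 2 of R) = (0.4330,-0.2500,0.8660)
R[0][2] = 0.4330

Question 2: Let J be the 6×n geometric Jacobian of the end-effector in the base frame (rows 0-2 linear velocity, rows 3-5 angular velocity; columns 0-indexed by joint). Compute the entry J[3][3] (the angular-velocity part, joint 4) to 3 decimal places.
axis z_3 = (0.4330,-0.2500,0.8660); lever o_n−o_3 = (-0.0057,3.7869,5.7148)
cross product → J_v[:, 3] = (-4.7083,-2.4795,1.6384)
J_ω[:, 3] = z_3
entry J[3][3] = 0.4330

0.433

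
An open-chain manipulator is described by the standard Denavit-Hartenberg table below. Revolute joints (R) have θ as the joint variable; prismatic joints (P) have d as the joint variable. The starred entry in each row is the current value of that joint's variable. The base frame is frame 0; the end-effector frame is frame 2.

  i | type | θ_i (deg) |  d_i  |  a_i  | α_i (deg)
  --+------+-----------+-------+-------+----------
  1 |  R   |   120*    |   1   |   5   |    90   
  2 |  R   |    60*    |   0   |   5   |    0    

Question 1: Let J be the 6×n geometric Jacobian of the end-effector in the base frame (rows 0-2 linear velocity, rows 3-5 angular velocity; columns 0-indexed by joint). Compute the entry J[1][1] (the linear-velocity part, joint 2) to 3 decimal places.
-3.750

axis z_1 = (0.8660,0.5000,0.0000); lever o_n−o_1 = (-1.2500,2.1651,4.3301)
cross product → J_v[:, 1] = (2.1651,-3.7500,2.5000)
J_ω[:, 1] = z_1
entry J[1][1] = -3.7500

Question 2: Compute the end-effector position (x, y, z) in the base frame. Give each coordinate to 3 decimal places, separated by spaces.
-3.750 6.495 5.330

after link 1: o_1 = (-2.5000, 4.3301, 1.0000)
after link 2: o_2 = (-3.7500, 6.4952, 5.3301)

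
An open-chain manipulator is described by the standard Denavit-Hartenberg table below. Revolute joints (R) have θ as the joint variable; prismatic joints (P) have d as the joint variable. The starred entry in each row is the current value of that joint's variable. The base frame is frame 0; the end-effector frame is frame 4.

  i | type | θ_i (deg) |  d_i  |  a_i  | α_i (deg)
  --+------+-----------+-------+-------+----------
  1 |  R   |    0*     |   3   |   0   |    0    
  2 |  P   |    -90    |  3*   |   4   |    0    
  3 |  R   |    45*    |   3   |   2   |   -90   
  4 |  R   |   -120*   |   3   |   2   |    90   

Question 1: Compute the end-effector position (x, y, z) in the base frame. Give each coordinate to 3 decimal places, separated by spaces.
2.828 -2.586 10.732

after link 1: o_1 = (0.0000, 0.0000, 3.0000)
after link 2: o_2 = (0.0000, -4.0000, 6.0000)
after link 3: o_3 = (1.4142, -5.4142, 9.0000)
after link 4: o_4 = (2.8284, -2.5858, 10.7321)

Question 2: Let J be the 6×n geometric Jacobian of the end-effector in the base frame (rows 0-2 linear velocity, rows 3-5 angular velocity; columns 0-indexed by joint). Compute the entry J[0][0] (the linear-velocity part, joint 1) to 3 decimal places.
axis z_0 = ẑ; lever o_n−o_0 = (2.8284,-2.5858,10.7321)
cross product → J_v[:, 0] = (2.5858,2.8284,-0.0000)
J_ω[:, 0] = z_0
entry J[0][0] = 2.5858

2.586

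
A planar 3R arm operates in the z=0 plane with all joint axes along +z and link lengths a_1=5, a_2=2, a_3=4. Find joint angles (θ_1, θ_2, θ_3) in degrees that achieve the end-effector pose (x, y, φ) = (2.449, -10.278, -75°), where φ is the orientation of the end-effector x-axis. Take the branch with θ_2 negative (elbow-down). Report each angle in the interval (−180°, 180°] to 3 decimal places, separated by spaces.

-65.137 -45.001 35.138

wrist centre = target − a_3·(cos φ, sin φ) = (1.4137, -6.4143)
cos θ_2 = (43.1418−5²−2²)/(2·5·2) = 0.7071; θ_2 = -45.0013° (elbow-down)
β = atan2(-6.4143,1.4137) = -77.5706°; ψ = atan2(-1.4142,6.4142) = -12.4340°
θ_1 = β − ψ = -65.1366°
θ_3 = φ − θ_1 − θ_2 = 35.1379° (wrapped to (-180°,180°])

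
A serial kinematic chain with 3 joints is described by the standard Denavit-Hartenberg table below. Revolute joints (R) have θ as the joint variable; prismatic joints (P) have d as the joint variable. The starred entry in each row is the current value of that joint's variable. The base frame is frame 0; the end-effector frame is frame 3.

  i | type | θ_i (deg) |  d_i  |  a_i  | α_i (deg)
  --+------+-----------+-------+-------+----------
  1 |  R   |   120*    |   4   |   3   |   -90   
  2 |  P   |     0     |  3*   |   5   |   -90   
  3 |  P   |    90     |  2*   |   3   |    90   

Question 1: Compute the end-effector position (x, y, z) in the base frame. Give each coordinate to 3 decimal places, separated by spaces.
-4.000 6.928 2.000

after link 1: o_1 = (-1.5000, 2.5981, 4.0000)
after link 2: o_2 = (-6.5981, 5.4282, 4.0000)
after link 3: o_3 = (-4.0000, 6.9282, 2.0000)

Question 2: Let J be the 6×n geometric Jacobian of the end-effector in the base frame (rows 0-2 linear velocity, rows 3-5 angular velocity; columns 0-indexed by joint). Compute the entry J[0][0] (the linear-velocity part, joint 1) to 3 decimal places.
-6.928

axis z_0 = ẑ; lever o_n−o_0 = (-4.0000,6.9282,2.0000)
cross product → J_v[:, 0] = (-6.9282,-4.0000,0.0000)
J_ω[:, 0] = z_0
entry J[0][0] = -6.9282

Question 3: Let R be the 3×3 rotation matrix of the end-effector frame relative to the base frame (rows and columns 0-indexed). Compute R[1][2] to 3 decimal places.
0.866

End-effector z-axis (col 2 of R) = (-0.5000,0.8660,-0.0000)
R[1][2] = 0.8660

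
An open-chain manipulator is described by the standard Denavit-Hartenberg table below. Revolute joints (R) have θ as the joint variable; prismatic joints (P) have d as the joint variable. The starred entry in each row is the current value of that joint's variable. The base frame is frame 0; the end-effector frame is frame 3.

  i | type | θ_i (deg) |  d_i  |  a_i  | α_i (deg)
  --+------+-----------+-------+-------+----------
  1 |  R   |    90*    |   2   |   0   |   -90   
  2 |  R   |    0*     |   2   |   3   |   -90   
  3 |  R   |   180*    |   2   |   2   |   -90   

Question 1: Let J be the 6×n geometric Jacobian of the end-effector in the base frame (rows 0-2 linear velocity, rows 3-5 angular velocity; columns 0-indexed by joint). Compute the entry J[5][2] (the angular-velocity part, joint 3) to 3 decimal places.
axis z_2 = (-0.0000,0.0000,-1.0000); lever o_n−o_2 = (-0.0000,-2.0000,-2.0000)
cross product → J_v[:, 2] = (-2.0000,-0.0000,0.0000)
J_ω[:, 2] = z_2
entry J[5][2] = -1.0000

-1.000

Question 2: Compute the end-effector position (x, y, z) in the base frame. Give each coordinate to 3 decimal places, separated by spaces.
-2.000 1.000 -0.000

after link 1: o_1 = (0.0000, 0.0000, 2.0000)
after link 2: o_2 = (-2.0000, 3.0000, 2.0000)
after link 3: o_3 = (-2.0000, 1.0000, -0.0000)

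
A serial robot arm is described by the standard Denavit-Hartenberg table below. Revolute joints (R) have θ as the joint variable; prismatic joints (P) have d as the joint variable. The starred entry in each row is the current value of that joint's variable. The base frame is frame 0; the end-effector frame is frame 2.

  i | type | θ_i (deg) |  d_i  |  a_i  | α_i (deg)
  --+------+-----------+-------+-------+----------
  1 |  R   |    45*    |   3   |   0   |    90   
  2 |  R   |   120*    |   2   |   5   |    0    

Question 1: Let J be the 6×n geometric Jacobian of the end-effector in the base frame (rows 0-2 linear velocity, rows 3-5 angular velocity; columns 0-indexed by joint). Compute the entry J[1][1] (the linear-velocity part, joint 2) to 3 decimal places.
-3.062

axis z_1 = (0.7071,-0.7071,0.0000); lever o_n−o_1 = (-0.3536,-3.1820,4.3301)
cross product → J_v[:, 1] = (-3.0619,-3.0619,-2.5000)
J_ω[:, 1] = z_1
entry J[1][1] = -3.0619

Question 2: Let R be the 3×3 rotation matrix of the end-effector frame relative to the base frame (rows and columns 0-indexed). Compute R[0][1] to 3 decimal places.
-0.612

End-effector y-axis (col 1 of R) = (-0.6124,-0.6124,-0.5000)
R[0][1] = -0.6124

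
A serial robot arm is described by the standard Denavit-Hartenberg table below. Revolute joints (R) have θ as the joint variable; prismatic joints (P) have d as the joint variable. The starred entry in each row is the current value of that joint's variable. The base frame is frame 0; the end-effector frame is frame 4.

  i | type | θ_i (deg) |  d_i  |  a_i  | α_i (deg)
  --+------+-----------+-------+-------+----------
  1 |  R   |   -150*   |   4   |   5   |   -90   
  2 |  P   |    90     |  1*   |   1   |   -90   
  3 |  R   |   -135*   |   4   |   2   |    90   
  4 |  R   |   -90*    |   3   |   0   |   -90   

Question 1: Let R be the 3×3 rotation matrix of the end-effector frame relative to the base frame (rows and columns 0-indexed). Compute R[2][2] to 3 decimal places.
End-effector z-axis (col 2 of R) = (0.3536,-0.6124,0.7071)
R[2][2] = 0.7071

0.707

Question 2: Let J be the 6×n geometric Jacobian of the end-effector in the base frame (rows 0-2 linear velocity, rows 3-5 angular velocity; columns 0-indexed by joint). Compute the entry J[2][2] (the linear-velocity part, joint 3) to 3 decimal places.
0.707

axis z_2 = (0.8660,0.5000,-0.0000); lever o_n−o_2 = (3.1105,2.6124,3.5355)
cross product → J_v[:, 2] = (1.7678,-3.0619,0.7071)
J_ω[:, 2] = z_2
entry J[2][2] = 0.7071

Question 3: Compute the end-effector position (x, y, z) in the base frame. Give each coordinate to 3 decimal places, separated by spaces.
after link 1: o_1 = (-4.3301, -2.5000, 4.0000)
after link 2: o_2 = (-3.8301, -3.3660, 3.0000)
after link 3: o_3 = (0.3411, -2.5908, 4.4142)
after link 4: o_4 = (-0.7196, -0.7537, 6.5355)

-0.720 -0.754 6.536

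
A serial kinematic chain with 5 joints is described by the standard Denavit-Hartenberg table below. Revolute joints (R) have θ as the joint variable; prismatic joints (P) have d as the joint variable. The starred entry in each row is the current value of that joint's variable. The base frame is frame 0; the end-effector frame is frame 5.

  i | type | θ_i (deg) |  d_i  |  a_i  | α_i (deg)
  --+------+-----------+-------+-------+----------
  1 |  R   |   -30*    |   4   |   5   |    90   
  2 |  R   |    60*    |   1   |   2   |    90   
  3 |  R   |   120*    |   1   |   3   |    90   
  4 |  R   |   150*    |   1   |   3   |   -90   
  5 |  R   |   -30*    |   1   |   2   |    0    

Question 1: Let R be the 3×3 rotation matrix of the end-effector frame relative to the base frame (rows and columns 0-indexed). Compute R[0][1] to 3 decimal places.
0.360

End-effector y-axis (col 1 of R) = (0.3605,0.7249,-0.5870)
R[0][1] = 0.3605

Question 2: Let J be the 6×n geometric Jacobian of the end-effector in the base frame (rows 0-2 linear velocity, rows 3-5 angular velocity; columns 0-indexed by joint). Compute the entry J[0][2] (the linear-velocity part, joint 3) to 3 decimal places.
axis z_2 = (0.7500,-0.4330,-0.5000); lever o_n−o_2 = (3.1630,-1.3828,0.9420)
cross product → J_v[:, 2] = (-1.0993,-2.2880,0.3325)
J_ω[:, 2] = z_2
entry J[0][2] = -1.0993

-1.099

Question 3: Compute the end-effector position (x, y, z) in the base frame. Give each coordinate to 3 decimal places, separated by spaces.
after link 1: o_1 = (4.3301, -2.5000, 4.0000)
after link 2: o_2 = (4.6962, -3.8660, 5.7321)
after link 3: o_3 = (3.4976, -6.1740, 3.9330)
after link 4: o_4 = (6.4351, -5.8493, 5.0580)
after link 5: o_5 = (7.8591, -5.2488, 6.6740)

7.859 -5.249 6.674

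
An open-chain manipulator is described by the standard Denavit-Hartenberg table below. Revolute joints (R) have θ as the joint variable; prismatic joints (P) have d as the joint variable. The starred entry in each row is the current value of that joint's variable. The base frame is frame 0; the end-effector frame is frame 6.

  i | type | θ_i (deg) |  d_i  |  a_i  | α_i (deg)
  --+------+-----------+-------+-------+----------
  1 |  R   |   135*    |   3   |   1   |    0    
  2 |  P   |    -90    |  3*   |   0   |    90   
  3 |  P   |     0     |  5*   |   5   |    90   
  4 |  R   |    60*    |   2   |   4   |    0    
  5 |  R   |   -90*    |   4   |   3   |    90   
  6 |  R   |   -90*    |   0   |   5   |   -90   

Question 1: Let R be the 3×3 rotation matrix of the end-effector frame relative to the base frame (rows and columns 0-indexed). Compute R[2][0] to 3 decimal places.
1.000

End-effector x-axis (col 0 of R) = (-0.0000,0.0000,1.0000)
R[2][0] = 1.0000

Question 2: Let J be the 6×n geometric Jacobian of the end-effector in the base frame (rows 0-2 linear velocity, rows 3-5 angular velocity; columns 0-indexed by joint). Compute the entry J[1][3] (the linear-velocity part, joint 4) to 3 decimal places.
-4.640

axis z_3 = (0.0000,-0.0000,-1.0000); lever o_n−o_3 = (4.6402,1.8625,-1.0000)
cross product → J_v[:, 3] = (1.8625,-4.6402,0.0000)
J_ω[:, 3] = z_3
entry J[1][3] = -4.6402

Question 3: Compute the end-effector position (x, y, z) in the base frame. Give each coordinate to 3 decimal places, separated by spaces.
11.004 2.570 5.000

after link 1: o_1 = (-0.7071, 0.7071, 3.0000)
after link 2: o_2 = (-0.7071, 0.7071, 6.0000)
after link 3: o_3 = (6.3640, 0.7071, 6.0000)
after link 4: o_4 = (10.2277, -0.3282, 4.0000)
after link 5: o_5 = (11.0041, 2.5696, -0.0000)
after link 6: o_6 = (11.0041, 2.5696, 5.0000)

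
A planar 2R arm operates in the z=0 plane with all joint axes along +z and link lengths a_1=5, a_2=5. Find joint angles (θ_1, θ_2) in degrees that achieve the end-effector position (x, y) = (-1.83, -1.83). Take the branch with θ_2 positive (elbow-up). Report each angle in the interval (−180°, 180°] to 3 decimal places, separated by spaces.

cos θ_2 = (6.6978−5²−5²)/(2·5·5) = -0.8660; θ_2 = 150.0021° (elbow-up)
β = atan2(-1.8300,-1.8300) = -135.0000°; ψ = atan2(2.4998,0.6698) = 75.0011°
θ_1 = β − ψ = -210.0011°

149.999 150.002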